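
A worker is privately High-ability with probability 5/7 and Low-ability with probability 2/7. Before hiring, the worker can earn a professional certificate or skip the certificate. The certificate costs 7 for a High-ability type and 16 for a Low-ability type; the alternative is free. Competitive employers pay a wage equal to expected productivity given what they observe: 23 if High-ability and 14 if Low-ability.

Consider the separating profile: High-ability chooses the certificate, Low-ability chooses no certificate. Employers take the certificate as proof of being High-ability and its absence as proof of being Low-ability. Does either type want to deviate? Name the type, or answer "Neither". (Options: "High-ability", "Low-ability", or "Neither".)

Neither

The certificate pays 23; no certificate pays 14.
High-ability: assigned the certificate, nets 23 − 7 = 16; deviating to no certificate nets 14.
Low-ability: assigned no certificate, nets 14; deviating to the certificate nets 23 − 16 = 7.
Both types strictly prefer their assigned action; no profitable deviation.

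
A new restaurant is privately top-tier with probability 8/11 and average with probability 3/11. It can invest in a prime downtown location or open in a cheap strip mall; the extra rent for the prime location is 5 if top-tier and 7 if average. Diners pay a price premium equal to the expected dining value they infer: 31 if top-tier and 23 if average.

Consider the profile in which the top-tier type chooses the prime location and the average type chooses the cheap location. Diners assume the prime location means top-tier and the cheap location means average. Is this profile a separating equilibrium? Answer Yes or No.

No

Under these beliefs, the prime location earns price premium 31 and the cheap location earns price premium 23.
top-tier: the prime location nets 31 − 5 = 26; the cheap location nets 23. top-tier prefers the prime location.
average: the prime location nets 31 − 7 = 24; the cheap location nets 23. average would deviate to the prime location.
average has a profitable deviation, so the profile is not an equilibrium.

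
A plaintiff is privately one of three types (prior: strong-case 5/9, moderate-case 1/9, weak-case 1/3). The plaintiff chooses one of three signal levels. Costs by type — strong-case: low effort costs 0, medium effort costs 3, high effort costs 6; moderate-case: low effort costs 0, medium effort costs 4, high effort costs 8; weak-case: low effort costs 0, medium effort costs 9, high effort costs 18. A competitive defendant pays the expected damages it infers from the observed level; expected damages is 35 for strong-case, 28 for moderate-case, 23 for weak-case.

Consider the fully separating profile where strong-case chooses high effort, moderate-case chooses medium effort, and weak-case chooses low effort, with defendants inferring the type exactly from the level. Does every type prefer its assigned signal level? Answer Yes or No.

No

Separating settlements: high effort → 35, medium effort → 28, low effort → 23.
strong-case (assigned high effort): low effort: 23 − 0 = 23; medium effort: 28 − 3 = 25; high effort: 35 − 6 = 29. strong-case stays.
moderate-case (assigned medium effort): low effort: 23 − 0 = 23; medium effort: 28 − 4 = 24; high effort: 35 − 8 = 27. moderate-case prefers high effort.
weak-case (assigned low effort): low effort: 23 − 0 = 23; medium effort: 28 − 9 = 19; high effort: 35 − 18 = 17. weak-case stays.
At least one type deviates; the separating profile fails.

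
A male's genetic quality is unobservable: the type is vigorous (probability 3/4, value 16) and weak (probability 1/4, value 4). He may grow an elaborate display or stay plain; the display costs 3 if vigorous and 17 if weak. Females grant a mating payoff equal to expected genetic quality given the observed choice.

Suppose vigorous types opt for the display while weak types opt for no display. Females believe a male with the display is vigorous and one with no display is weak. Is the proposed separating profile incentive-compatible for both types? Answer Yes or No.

Yes

Under these beliefs, the display earns mating payoff 16 and no display earns mating payoff 4.
vigorous: the display nets 16 − 3 = 13; no display nets 4. vigorous prefers the display.
weak: the display nets 16 − 17 = -1; no display nets 4. weak prefers no display.
Neither type deviates, so the separating profile is an equilibrium.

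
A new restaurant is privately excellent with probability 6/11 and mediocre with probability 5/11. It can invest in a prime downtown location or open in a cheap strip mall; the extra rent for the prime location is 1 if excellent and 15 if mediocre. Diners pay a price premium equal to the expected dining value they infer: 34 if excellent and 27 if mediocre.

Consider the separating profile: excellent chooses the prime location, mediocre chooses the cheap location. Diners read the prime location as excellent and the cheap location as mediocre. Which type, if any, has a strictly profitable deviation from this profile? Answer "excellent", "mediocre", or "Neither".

Neither

The prime location pays 34; the cheap location pays 27.
excellent: assigned the prime location, nets 34 − 1 = 33; deviating to the cheap location nets 27.
mediocre: assigned the cheap location, nets 27; deviating to the prime location nets 34 − 15 = 19.
Both types strictly prefer their assigned action; no profitable deviation.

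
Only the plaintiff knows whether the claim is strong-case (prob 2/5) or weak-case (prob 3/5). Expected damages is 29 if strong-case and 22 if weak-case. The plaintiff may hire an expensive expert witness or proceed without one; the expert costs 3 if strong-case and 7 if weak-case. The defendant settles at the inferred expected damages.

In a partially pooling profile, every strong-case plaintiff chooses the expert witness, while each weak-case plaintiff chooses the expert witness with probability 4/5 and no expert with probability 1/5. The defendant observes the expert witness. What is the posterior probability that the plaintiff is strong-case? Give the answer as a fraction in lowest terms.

P(the expert witness) = (2/5)·1 + (3/5)·(4/5) = 22/25.
By Bayes' rule, P(strong-case | the expert witness) = (2/5) / (22/25) = 5/11.

5/11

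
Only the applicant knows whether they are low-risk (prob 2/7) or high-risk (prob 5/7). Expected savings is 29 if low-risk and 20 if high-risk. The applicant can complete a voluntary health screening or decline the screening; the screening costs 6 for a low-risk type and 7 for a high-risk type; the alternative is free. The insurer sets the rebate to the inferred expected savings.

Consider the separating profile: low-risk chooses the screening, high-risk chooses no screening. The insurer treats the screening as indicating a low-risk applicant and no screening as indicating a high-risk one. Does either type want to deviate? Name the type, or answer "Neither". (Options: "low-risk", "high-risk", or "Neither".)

high-risk

The screening pays 29; no screening pays 20.
low-risk: assigned the screening, nets 29 − 6 = 23; deviating to no screening nets 20.
high-risk: assigned no screening, nets 20; deviating to the screening nets 29 − 7 = 22.
The high-risk type gains 2 by deviating.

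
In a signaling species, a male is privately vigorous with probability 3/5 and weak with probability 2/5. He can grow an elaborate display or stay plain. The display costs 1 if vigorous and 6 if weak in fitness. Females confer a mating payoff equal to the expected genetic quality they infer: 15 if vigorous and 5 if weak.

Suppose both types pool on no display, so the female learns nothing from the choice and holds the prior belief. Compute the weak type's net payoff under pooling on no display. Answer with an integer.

11

Pooled mating payoff = 3/5·15 + 2/5·5 = 11.
weak pays no cost for no display, so net payoff = 11.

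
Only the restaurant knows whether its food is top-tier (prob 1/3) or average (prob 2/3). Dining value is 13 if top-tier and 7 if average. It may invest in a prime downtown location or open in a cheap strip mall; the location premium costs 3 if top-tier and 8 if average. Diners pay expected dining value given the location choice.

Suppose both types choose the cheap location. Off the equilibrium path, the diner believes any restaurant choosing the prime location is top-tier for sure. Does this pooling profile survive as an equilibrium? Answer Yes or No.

On path, the diner holds the prior and pays 1/3·13 + 2/3·7 = 9. Off path (the prime location), believing top-tier, it pays 13.
top-tier: the cheap location nets 9; the prime location nets 13 − 3 = 10. top-tier would deviate.
average: the cheap location nets 9; the prime location nets 13 − 8 = 5. average stays.
A type deviates, so pooling fails.

No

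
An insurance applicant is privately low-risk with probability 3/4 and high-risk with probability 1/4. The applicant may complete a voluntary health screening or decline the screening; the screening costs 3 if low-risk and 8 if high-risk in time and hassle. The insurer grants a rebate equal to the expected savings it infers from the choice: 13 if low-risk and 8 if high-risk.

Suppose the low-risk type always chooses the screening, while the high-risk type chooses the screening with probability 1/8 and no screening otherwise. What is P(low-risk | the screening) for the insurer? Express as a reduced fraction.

24/25

P(the screening) = (3/4)·1 + (1/4)·(1/8) = 25/32.
By Bayes' rule, P(low-risk | the screening) = (3/4) / (25/32) = 24/25.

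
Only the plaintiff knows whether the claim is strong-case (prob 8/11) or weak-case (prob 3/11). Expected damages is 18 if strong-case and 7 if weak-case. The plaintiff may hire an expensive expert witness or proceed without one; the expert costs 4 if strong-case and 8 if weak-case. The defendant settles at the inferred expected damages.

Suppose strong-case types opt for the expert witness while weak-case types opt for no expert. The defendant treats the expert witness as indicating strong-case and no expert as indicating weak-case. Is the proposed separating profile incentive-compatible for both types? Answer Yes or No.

Under these beliefs, the expert witness earns settlement 18 and no expert earns settlement 7.
strong-case: the expert witness nets 18 − 4 = 14; no expert nets 7. strong-case prefers the expert witness.
weak-case: the expert witness nets 18 − 8 = 10; no expert nets 7. weak-case would deviate to the expert witness.
weak-case has a profitable deviation, so the profile is not an equilibrium.

No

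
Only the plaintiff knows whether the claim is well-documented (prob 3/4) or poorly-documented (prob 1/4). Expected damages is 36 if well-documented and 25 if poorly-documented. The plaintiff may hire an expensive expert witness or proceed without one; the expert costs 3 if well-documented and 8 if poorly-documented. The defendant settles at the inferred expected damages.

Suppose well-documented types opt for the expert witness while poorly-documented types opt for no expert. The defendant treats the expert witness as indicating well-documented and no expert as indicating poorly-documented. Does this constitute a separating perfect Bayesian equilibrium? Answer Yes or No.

Under these beliefs, the expert witness earns settlement 36 and no expert earns settlement 25.
well-documented: the expert witness nets 36 − 3 = 33; no expert nets 25. well-documented prefers the expert witness.
poorly-documented: the expert witness nets 36 − 8 = 28; no expert nets 25. poorly-documented would deviate to the expert witness.
poorly-documented has a profitable deviation, so the profile is not an equilibrium.

No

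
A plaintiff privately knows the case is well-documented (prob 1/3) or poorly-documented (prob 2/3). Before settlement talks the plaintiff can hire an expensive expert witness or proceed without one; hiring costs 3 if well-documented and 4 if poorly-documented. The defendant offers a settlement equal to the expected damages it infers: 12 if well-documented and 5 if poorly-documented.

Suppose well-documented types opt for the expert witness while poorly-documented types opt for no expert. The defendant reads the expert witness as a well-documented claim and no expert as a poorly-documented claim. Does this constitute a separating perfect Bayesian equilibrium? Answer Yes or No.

No

Under these beliefs, the expert witness earns settlement 12 and no expert earns settlement 5.
well-documented: the expert witness nets 12 − 3 = 9; no expert nets 5. well-documented prefers the expert witness.
poorly-documented: the expert witness nets 12 − 4 = 8; no expert nets 5. poorly-documented would deviate to the expert witness.
poorly-documented has a profitable deviation, so the profile is not an equilibrium.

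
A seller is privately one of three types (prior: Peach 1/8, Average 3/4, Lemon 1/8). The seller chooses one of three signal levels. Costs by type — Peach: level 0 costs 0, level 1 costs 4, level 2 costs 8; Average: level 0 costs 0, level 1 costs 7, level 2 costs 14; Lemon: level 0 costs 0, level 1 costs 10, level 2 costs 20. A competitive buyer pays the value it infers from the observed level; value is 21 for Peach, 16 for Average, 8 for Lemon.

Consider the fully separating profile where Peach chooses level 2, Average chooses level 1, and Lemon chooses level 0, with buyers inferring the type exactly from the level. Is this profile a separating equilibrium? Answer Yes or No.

Yes

Separating prices: level 2 → 21, level 1 → 16, level 0 → 8.
Peach (assigned level 2): level 0: 8 − 0 = 8; level 1: 16 − 4 = 12; level 2: 21 − 8 = 13. Peach stays.
Average (assigned level 1): level 0: 8 − 0 = 8; level 1: 16 − 7 = 9; level 2: 21 − 14 = 7. Average stays.
Lemon (assigned level 0): level 0: 8 − 0 = 8; level 1: 16 − 10 = 6; level 2: 21 − 20 = 1. Lemon stays.
Every type prefers its assigned level; separation holds.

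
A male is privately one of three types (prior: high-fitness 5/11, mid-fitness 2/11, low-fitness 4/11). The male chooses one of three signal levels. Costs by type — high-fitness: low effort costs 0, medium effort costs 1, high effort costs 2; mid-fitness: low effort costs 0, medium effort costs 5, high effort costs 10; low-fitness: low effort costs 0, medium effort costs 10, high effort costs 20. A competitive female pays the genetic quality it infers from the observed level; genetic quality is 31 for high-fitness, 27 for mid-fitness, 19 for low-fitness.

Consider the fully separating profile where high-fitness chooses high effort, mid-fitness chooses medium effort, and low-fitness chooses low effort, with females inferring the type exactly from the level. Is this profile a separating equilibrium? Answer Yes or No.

Yes

Separating mating payoffs: high effort → 31, medium effort → 27, low effort → 19.
high-fitness (assigned high effort): low effort: 19 − 0 = 19; medium effort: 27 − 1 = 26; high effort: 31 − 2 = 29. high-fitness stays.
mid-fitness (assigned medium effort): low effort: 19 − 0 = 19; medium effort: 27 − 5 = 22; high effort: 31 − 10 = 21. mid-fitness stays.
low-fitness (assigned low effort): low effort: 19 − 0 = 19; medium effort: 27 − 10 = 17; high effort: 31 − 20 = 11. low-fitness stays.
Every type prefers its assigned level; separation holds.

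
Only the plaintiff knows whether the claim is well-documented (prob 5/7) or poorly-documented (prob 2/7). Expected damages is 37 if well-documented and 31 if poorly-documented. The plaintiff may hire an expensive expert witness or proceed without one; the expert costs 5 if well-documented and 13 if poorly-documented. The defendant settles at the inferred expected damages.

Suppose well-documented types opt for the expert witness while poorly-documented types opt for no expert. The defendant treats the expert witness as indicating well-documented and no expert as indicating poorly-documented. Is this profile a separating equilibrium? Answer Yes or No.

Yes

Under these beliefs, the expert witness earns settlement 37 and no expert earns settlement 31.
well-documented: the expert witness nets 37 − 5 = 32; no expert nets 31. well-documented prefers the expert witness.
poorly-documented: the expert witness nets 37 − 13 = 24; no expert nets 31. poorly-documented prefers no expert.
Neither type deviates, so the separating profile is an equilibrium.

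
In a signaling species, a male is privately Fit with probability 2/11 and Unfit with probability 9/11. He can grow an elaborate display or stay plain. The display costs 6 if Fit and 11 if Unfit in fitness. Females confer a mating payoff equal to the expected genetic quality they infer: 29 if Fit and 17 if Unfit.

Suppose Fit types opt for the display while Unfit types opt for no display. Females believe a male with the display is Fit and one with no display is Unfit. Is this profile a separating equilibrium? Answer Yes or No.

Under these beliefs, the display earns mating payoff 29 and no display earns mating payoff 17.
Fit: the display nets 29 − 6 = 23; no display nets 17. Fit prefers the display.
Unfit: the display nets 29 − 11 = 18; no display nets 17. Unfit would deviate to the display.
Unfit has a profitable deviation, so the profile is not an equilibrium.

No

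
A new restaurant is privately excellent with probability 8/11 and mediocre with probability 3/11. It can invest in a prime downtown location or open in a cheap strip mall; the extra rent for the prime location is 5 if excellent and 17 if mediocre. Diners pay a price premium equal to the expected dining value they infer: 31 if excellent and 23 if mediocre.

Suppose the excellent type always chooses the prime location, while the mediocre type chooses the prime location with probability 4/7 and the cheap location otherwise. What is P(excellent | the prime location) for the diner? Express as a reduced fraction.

P(the prime location) = (8/11)·1 + (3/11)·(4/7) = 68/77.
By Bayes' rule, P(excellent | the prime location) = (8/11) / (68/77) = 14/17.

14/17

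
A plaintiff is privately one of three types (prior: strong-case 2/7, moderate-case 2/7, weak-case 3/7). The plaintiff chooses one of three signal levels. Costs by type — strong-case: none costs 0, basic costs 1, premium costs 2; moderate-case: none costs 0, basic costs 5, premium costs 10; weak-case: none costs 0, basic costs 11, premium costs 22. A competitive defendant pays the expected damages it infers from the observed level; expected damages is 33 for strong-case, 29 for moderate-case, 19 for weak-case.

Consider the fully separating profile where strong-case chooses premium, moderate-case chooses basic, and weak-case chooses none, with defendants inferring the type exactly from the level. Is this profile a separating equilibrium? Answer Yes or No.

Separating settlements: premium → 33, basic → 29, none → 19.
strong-case (assigned premium): none: 19 − 0 = 19; basic: 29 − 1 = 28; premium: 33 − 2 = 31. strong-case stays.
moderate-case (assigned basic): none: 19 − 0 = 19; basic: 29 − 5 = 24; premium: 33 − 10 = 23. moderate-case stays.
weak-case (assigned none): none: 19 − 0 = 19; basic: 29 − 11 = 18; premium: 33 − 22 = 11. weak-case stays.
Every type prefers its assigned level; separation holds.

Yes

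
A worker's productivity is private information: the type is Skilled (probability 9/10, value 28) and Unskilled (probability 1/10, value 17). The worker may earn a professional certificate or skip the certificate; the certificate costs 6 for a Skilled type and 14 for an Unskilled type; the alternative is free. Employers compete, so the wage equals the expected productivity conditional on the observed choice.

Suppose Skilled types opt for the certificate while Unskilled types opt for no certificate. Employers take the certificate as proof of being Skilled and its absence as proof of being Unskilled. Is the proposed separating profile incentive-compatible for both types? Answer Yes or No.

Under these beliefs, the certificate earns wage 28 and no certificate earns wage 17.
Skilled: the certificate nets 28 − 6 = 22; no certificate nets 17. Skilled prefers the certificate.
Unskilled: the certificate nets 28 − 14 = 14; no certificate nets 17. Unskilled prefers no certificate.
Neither type deviates, so the separating profile is an equilibrium.

Yes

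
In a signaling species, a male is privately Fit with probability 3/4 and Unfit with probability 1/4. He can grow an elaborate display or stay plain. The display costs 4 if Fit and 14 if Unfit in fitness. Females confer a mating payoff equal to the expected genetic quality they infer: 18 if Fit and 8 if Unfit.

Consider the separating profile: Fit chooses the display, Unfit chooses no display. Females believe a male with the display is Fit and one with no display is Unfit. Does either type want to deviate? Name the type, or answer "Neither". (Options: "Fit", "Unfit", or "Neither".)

The display pays 18; no display pays 8.
Fit: assigned the display, nets 18 − 4 = 14; deviating to no display nets 8.
Unfit: assigned no display, nets 8; deviating to the display nets 18 − 14 = 4.
Both types strictly prefer their assigned action; no profitable deviation.

Neither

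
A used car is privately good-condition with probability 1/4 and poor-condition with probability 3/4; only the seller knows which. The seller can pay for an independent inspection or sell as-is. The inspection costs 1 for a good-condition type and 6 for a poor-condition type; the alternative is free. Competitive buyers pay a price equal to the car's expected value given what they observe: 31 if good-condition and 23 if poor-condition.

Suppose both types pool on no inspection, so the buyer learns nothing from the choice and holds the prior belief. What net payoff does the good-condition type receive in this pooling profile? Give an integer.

25

Pooled price = 1/4·31 + 3/4·23 = 25.
good-condition pays no cost for no inspection, so net payoff = 25.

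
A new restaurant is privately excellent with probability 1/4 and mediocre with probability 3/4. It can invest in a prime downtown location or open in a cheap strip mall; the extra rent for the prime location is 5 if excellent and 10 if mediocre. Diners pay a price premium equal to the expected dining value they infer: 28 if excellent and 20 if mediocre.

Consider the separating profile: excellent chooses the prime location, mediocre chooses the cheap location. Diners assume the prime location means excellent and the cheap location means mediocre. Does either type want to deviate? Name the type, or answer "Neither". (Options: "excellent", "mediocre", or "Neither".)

The prime location pays 28; the cheap location pays 20.
excellent: assigned the prime location, nets 28 − 5 = 23; deviating to the cheap location nets 20.
mediocre: assigned the cheap location, nets 20; deviating to the prime location nets 28 − 10 = 18.
Both types strictly prefer their assigned action; no profitable deviation.

Neither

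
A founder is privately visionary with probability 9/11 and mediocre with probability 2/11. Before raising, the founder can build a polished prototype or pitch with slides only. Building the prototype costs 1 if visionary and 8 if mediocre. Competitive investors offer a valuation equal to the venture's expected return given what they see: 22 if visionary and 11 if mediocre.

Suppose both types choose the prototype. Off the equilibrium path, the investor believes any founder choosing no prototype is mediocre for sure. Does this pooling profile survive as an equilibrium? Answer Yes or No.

Yes

On path, the investor holds the prior and pays 9/11·22 + 2/11·11 = 20. Off path (no prototype), believing mediocre, it pays 11.
visionary: the prototype nets 20 − 1 = 19; no prototype nets 11. visionary stays.
mediocre: the prototype nets 20 − 8 = 12; no prototype nets 11. mediocre stays.
No type deviates, so pooling is sustained.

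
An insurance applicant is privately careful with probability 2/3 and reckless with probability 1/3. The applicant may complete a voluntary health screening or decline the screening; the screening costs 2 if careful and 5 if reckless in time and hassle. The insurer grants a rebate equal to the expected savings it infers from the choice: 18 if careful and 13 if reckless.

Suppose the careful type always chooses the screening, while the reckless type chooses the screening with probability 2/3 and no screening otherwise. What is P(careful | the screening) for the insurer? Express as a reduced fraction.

3/4

P(the screening) = (2/3)·1 + (1/3)·(2/3) = 8/9.
By Bayes' rule, P(careful | the screening) = (2/3) / (8/9) = 3/4.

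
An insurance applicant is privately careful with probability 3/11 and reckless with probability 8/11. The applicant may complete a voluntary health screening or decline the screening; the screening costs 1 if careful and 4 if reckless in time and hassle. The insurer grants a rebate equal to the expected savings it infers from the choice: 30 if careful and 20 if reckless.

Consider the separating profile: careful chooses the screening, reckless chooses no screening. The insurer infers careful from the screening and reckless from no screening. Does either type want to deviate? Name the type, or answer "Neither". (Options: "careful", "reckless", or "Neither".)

The screening pays 30; no screening pays 20.
careful: assigned the screening, nets 30 − 1 = 29; deviating to no screening nets 20.
reckless: assigned no screening, nets 20; deviating to the screening nets 30 − 4 = 26.
The reckless type gains 6 by deviating.

reckless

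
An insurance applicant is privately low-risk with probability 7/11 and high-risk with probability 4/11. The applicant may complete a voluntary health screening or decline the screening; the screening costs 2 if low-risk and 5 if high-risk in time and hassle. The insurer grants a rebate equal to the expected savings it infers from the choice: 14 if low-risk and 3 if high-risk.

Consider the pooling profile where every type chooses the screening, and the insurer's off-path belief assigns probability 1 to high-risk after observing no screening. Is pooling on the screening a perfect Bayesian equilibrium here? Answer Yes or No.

Yes

On path, the insurer holds the prior and pays 7/11·14 + 4/11·3 = 10. Off path (no screening), believing high-risk, it pays 3.
low-risk: the screening nets 10 − 2 = 8; no screening nets 3. low-risk stays.
high-risk: the screening nets 10 − 5 = 5; no screening nets 3. high-risk stays.
No type deviates, so pooling is sustained.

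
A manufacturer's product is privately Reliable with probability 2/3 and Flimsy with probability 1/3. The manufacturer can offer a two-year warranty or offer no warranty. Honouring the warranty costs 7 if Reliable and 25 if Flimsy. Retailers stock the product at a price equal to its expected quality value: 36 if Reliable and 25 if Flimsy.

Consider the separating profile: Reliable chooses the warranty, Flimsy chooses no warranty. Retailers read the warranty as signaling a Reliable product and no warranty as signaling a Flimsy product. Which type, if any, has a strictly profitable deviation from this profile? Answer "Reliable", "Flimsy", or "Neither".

The warranty pays 36; no warranty pays 25.
Reliable: assigned the warranty, nets 36 − 7 = 29; deviating to no warranty nets 25.
Flimsy: assigned no warranty, nets 25; deviating to the warranty nets 36 − 25 = 11.
Both types strictly prefer their assigned action; no profitable deviation.

Neither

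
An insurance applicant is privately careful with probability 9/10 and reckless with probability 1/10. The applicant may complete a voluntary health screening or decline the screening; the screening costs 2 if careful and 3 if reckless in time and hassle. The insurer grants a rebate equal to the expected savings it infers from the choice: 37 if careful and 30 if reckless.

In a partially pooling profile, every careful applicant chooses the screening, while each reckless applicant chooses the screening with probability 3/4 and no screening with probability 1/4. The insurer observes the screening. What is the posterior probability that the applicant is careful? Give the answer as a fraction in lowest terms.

P(the screening) = (9/10)·1 + (1/10)·(3/4) = 39/40.
By Bayes' rule, P(careful | the screening) = (9/10) / (39/40) = 12/13.

12/13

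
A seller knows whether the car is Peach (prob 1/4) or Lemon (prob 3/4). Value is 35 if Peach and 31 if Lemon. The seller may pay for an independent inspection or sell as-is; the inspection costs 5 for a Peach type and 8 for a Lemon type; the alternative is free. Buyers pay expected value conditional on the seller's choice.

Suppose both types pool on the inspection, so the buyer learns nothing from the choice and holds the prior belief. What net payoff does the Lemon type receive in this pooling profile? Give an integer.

Pooled price = 1/4·35 + 3/4·31 = 32.
Lemon pays cost 8 for the inspection, so net payoff = 32 − 8 = 24.

24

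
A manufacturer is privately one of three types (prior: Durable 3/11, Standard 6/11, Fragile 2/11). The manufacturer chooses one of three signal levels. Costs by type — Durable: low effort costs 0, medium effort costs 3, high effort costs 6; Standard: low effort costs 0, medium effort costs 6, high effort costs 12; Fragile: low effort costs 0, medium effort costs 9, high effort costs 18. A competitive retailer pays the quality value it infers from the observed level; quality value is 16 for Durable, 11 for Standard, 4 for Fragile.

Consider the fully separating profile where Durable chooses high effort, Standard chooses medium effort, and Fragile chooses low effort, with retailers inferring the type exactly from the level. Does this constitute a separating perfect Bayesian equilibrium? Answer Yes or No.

Separating prices: high effort → 16, medium effort → 11, low effort → 4.
Durable (assigned high effort): low effort: 4 − 0 = 4; medium effort: 11 − 3 = 8; high effort: 16 − 6 = 10. Durable stays.
Standard (assigned medium effort): low effort: 4 − 0 = 4; medium effort: 11 − 6 = 5; high effort: 16 − 12 = 4. Standard stays.
Fragile (assigned low effort): low effort: 4 − 0 = 4; medium effort: 11 − 9 = 2; high effort: 16 − 18 = -2. Fragile stays.
Every type prefers its assigned level; separation holds.

Yes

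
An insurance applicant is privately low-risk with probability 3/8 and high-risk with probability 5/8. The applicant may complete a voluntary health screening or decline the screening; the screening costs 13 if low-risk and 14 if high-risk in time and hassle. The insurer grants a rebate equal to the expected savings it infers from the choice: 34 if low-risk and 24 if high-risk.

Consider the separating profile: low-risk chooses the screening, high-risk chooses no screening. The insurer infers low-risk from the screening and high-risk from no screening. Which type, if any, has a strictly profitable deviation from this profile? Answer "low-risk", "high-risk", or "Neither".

The screening pays 34; no screening pays 24.
low-risk: assigned the screening, nets 34 − 13 = 21; deviating to no screening nets 24.
high-risk: assigned no screening, nets 24; deviating to the screening nets 34 − 14 = 20.
The low-risk type gains 3 by deviating.

low-risk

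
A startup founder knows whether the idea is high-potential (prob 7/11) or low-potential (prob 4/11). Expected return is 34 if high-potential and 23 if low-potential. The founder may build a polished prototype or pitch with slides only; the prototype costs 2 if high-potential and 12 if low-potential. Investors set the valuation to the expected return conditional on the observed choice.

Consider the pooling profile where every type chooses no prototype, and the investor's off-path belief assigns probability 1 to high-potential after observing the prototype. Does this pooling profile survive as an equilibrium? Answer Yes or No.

No

On path, the investor holds the prior and pays 7/11·34 + 4/11·23 = 30. Off path (the prototype), believing high-potential, it pays 34.
high-potential: no prototype nets 30; the prototype nets 34 − 2 = 32. high-potential would deviate.
low-potential: no prototype nets 30; the prototype nets 34 − 12 = 22. low-potential stays.
A type deviates, so pooling fails.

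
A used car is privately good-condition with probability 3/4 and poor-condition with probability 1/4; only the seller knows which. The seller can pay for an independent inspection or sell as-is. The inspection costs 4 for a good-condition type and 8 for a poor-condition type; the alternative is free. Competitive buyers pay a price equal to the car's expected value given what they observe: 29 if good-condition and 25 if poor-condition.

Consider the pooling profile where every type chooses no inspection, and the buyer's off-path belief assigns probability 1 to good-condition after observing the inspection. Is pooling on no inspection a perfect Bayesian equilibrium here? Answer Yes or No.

Yes

On path, the buyer holds the prior and pays 3/4·29 + 1/4·25 = 28. Off path (the inspection), believing good-condition, it pays 29.
good-condition: no inspection nets 28; the inspection nets 29 − 4 = 25. good-condition stays.
poor-condition: no inspection nets 28; the inspection nets 29 − 8 = 21. poor-condition stays.
No type deviates, so pooling is sustained.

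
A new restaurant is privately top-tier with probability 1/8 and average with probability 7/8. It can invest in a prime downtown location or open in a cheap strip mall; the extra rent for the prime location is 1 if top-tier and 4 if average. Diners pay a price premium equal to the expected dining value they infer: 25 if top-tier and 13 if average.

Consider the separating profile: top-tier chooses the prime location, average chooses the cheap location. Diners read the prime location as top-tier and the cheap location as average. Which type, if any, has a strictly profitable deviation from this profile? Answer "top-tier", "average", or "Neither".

average

The prime location pays 25; the cheap location pays 13.
top-tier: assigned the prime location, nets 25 − 1 = 24; deviating to the cheap location nets 13.
average: assigned the cheap location, nets 13; deviating to the prime location nets 25 − 4 = 21.
The average type gains 8 by deviating.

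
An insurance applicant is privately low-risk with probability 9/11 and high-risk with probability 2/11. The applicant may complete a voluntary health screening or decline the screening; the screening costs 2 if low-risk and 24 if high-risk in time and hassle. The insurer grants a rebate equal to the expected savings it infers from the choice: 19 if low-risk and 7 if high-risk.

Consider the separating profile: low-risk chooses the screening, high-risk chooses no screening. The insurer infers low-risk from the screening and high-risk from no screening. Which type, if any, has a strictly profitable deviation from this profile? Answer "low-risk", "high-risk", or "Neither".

Neither

The screening pays 19; no screening pays 7.
low-risk: assigned the screening, nets 19 − 2 = 17; deviating to no screening nets 7.
high-risk: assigned no screening, nets 7; deviating to the screening nets 19 − 24 = -5.
Both types strictly prefer their assigned action; no profitable deviation.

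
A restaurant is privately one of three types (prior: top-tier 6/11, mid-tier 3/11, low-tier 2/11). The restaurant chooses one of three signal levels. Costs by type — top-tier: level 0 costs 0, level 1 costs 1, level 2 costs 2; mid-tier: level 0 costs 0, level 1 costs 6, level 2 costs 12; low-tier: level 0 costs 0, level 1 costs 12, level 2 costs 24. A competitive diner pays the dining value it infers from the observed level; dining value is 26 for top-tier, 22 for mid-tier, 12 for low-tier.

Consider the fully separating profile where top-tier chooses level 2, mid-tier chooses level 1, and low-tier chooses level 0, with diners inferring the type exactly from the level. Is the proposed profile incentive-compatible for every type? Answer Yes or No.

Yes

Separating price premiums: level 2 → 26, level 1 → 22, level 0 → 12.
top-tier (assigned level 2): level 0: 12 − 0 = 12; level 1: 22 − 1 = 21; level 2: 26 − 2 = 24. top-tier stays.
mid-tier (assigned level 1): level 0: 12 − 0 = 12; level 1: 22 − 6 = 16; level 2: 26 − 12 = 14. mid-tier stays.
low-tier (assigned level 0): level 0: 12 − 0 = 12; level 1: 22 − 12 = 10; level 2: 26 − 24 = 2. low-tier stays.
Every type prefers its assigned level; separation holds.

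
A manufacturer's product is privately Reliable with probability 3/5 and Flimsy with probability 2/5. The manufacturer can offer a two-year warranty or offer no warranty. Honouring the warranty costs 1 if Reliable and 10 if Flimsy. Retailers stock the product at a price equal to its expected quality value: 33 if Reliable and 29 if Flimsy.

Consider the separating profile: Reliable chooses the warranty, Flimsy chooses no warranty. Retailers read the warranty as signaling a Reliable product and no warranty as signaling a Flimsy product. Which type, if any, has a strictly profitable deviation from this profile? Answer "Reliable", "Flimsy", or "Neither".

The warranty pays 33; no warranty pays 29.
Reliable: assigned the warranty, nets 33 − 1 = 32; deviating to no warranty nets 29.
Flimsy: assigned no warranty, nets 29; deviating to the warranty nets 33 − 10 = 23.
Both types strictly prefer their assigned action; no profitable deviation.

Neither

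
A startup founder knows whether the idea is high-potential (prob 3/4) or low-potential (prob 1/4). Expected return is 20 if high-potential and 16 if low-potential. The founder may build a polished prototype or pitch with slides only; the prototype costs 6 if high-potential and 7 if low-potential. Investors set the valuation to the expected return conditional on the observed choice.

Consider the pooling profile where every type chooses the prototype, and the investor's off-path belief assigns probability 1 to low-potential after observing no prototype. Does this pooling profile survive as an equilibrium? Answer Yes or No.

No

On path, the investor holds the prior and pays 3/4·20 + 1/4·16 = 19. Off path (no prototype), believing low-potential, it pays 16.
high-potential: the prototype nets 19 − 6 = 13; no prototype nets 16. high-potential would deviate.
low-potential: the prototype nets 19 − 7 = 12; no prototype nets 16. low-potential would deviate.
A type deviates, so pooling fails.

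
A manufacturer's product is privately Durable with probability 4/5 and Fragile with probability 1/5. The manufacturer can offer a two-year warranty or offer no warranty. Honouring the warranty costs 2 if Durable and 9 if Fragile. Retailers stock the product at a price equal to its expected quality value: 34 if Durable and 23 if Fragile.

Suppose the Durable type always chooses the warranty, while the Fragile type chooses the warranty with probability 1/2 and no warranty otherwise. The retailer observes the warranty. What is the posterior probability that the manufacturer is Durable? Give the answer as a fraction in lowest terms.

P(the warranty) = (4/5)·1 + (1/5)·(1/2) = 9/10.
By Bayes' rule, P(Durable | the warranty) = (4/5) / (9/10) = 8/9.

8/9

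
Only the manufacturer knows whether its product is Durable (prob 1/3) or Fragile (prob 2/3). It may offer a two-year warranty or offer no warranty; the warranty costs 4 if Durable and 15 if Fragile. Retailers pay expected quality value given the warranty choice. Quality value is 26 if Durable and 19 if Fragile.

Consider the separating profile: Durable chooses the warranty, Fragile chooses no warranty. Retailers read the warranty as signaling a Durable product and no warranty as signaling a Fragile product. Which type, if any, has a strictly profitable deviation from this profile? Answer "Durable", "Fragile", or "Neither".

The warranty pays 26; no warranty pays 19.
Durable: assigned the warranty, nets 26 − 4 = 22; deviating to no warranty nets 19.
Fragile: assigned no warranty, nets 19; deviating to the warranty nets 26 − 15 = 11.
Both types strictly prefer their assigned action; no profitable deviation.

Neither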